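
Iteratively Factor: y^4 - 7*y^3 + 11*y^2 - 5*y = (y - 1)*(y^3 - 6*y^2 + 5*y) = (y - 5)*(y - 1)*(y^2 - y) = y*(y - 5)*(y - 1)*(y - 1)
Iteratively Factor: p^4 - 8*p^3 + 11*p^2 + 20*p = (p)*(p^3 - 8*p^2 + 11*p + 20) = p*(p + 1)*(p^2 - 9*p + 20) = p*(p - 4)*(p + 1)*(p - 5)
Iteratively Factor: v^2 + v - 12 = (v - 3)*(v + 4)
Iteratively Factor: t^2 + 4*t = (t + 4)*(t)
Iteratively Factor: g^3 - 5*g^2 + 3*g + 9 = (g - 3)*(g^2 - 2*g - 3) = (g - 3)*(g + 1)*(g - 3)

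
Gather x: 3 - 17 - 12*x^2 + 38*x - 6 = -12*x^2 + 38*x - 20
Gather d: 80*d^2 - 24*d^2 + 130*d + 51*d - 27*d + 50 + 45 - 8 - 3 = 56*d^2 + 154*d + 84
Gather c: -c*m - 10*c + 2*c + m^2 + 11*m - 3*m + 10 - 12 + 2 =c*(-m - 8) + m^2 + 8*m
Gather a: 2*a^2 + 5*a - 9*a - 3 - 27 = 2*a^2 - 4*a - 30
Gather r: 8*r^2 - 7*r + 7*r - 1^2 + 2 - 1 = 8*r^2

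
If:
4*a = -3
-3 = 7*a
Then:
No Solution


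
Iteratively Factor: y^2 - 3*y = (y - 3)*(y)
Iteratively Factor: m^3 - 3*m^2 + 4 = (m - 2)*(m^2 - m - 2) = (m - 2)*(m + 1)*(m - 2)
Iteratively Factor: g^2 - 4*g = (g)*(g - 4)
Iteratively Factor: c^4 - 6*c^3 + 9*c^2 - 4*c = (c - 4)*(c^3 - 2*c^2 + c) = c*(c - 4)*(c^2 - 2*c + 1) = c*(c - 4)*(c - 1)*(c - 1)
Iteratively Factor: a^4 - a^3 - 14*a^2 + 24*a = (a - 2)*(a^3 + a^2 - 12*a) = a*(a - 2)*(a^2 + a - 12) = a*(a - 2)*(a + 4)*(a - 3)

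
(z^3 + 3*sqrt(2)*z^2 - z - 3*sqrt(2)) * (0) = 0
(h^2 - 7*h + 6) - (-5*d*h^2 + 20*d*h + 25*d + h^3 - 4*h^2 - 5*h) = 5*d*h^2 - 20*d*h - 25*d - h^3 + 5*h^2 - 2*h + 6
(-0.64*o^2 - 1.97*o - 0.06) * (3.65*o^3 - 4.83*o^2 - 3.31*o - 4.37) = -2.336*o^5 - 4.0993*o^4 + 11.4145*o^3 + 9.6073*o^2 + 8.8075*o + 0.2622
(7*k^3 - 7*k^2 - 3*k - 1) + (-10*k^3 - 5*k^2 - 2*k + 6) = -3*k^3 - 12*k^2 - 5*k + 5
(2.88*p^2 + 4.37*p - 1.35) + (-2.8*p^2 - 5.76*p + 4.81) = 0.0800000000000001*p^2 - 1.39*p + 3.46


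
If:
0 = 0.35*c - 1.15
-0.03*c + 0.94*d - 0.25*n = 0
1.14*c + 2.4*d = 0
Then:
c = 3.29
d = -1.56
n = -6.26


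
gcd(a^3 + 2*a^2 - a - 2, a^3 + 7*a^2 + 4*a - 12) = a^2 + a - 2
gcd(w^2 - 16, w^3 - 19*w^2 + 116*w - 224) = w - 4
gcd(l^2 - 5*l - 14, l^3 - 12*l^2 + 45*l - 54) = 1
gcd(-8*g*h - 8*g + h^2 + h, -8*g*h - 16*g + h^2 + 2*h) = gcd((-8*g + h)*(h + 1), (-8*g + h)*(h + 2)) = 8*g - h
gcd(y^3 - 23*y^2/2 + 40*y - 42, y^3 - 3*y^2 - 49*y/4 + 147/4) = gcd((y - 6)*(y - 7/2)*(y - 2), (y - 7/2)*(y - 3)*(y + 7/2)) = y - 7/2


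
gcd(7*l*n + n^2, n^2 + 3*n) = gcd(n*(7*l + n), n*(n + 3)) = n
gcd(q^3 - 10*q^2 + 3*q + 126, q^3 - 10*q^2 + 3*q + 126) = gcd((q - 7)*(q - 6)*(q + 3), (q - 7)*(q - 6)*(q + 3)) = q^3 - 10*q^2 + 3*q + 126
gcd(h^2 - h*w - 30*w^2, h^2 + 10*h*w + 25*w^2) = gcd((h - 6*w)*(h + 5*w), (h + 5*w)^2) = h + 5*w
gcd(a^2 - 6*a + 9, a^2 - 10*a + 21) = a - 3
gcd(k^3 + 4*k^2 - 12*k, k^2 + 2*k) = k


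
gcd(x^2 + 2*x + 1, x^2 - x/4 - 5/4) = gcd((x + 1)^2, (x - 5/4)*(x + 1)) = x + 1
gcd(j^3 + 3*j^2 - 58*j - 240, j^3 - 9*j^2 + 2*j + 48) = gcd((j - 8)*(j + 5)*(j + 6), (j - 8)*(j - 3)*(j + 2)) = j - 8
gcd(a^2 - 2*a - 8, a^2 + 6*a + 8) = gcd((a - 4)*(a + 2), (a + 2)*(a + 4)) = a + 2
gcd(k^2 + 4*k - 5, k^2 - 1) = k - 1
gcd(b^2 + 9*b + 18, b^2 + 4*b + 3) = b + 3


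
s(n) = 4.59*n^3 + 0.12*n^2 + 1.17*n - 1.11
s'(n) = 13.77*n^2 + 0.24*n + 1.17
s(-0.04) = -1.16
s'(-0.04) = 1.18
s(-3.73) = -242.00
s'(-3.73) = 191.86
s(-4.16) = -334.34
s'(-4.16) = 238.47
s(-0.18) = -1.34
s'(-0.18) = 1.57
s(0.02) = -1.09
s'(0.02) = 1.18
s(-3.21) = -155.45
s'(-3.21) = 142.29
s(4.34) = 381.44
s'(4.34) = 261.58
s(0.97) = 4.33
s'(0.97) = 14.36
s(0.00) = -1.11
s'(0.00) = 1.17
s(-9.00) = -3348.03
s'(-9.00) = 1114.38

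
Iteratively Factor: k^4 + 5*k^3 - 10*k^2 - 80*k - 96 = (k + 4)*(k^3 + k^2 - 14*k - 24) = (k + 3)*(k + 4)*(k^2 - 2*k - 8) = (k + 2)*(k + 3)*(k + 4)*(k - 4)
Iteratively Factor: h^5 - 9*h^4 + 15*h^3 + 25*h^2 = (h)*(h^4 - 9*h^3 + 15*h^2 + 25*h) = h*(h - 5)*(h^3 - 4*h^2 - 5*h) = h^2*(h - 5)*(h^2 - 4*h - 5) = h^2*(h - 5)*(h + 1)*(h - 5)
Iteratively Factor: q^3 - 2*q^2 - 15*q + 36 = (q + 4)*(q^2 - 6*q + 9) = (q - 3)*(q + 4)*(q - 3)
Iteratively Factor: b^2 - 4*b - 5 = (b + 1)*(b - 5)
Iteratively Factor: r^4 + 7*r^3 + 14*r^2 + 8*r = (r + 1)*(r^3 + 6*r^2 + 8*r) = r*(r + 1)*(r^2 + 6*r + 8) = r*(r + 1)*(r + 4)*(r + 2)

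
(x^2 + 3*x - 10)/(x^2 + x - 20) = (x - 2)/(x - 4)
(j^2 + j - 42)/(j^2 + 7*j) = (j - 6)/j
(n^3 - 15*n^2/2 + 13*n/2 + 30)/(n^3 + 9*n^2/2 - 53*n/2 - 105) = (2*n^2 - 5*n - 12)/(2*n^2 + 19*n + 42)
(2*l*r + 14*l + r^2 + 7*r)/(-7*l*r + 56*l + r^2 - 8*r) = (2*l*r + 14*l + r^2 + 7*r)/(-7*l*r + 56*l + r^2 - 8*r)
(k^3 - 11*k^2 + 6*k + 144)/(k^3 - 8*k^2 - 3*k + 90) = (k - 8)/(k - 5)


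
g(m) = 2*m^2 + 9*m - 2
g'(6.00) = 33.00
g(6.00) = 124.00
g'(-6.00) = -15.00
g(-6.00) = 16.00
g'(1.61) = 15.44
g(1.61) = 17.67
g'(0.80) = 12.20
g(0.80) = 6.48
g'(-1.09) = 4.64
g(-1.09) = -9.43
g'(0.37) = 10.48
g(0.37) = 1.60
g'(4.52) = 27.08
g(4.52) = 79.54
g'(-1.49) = 3.04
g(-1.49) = -10.97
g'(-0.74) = 6.04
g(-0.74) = -7.56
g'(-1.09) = 4.64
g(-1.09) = -9.43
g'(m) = 4*m + 9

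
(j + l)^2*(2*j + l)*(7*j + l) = 14*j^4 + 37*j^3*l + 33*j^2*l^2 + 11*j*l^3 + l^4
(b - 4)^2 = b^2 - 8*b + 16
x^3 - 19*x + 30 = (x - 3)*(x - 2)*(x + 5)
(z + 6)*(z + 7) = z^2 + 13*z + 42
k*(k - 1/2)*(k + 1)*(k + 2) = k^4 + 5*k^3/2 + k^2/2 - k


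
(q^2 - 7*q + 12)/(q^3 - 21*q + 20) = (q - 3)/(q^2 + 4*q - 5)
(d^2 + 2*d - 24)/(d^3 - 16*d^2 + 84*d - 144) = (d + 6)/(d^2 - 12*d + 36)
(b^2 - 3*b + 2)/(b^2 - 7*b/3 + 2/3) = 3*(b - 1)/(3*b - 1)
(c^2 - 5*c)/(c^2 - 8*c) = (c - 5)/(c - 8)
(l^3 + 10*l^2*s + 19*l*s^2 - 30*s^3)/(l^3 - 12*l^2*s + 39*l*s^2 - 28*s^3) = (l^2 + 11*l*s + 30*s^2)/(l^2 - 11*l*s + 28*s^2)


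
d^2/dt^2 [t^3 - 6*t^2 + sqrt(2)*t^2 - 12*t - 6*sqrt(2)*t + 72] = 6*t - 12 + 2*sqrt(2)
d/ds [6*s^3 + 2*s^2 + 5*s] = 18*s^2 + 4*s + 5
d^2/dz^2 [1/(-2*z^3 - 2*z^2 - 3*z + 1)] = 2*(2*(3*z + 1)*(2*z^3 + 2*z^2 + 3*z - 1) - (6*z^2 + 4*z + 3)^2)/(2*z^3 + 2*z^2 + 3*z - 1)^3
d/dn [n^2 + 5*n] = 2*n + 5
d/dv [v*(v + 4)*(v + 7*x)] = 3*v^2 + 14*v*x + 8*v + 28*x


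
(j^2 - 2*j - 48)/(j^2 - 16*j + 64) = (j + 6)/(j - 8)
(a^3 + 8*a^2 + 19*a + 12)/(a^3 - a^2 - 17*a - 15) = (a + 4)/(a - 5)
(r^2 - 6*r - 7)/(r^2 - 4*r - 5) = (r - 7)/(r - 5)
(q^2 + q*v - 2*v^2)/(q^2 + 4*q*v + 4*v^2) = (q - v)/(q + 2*v)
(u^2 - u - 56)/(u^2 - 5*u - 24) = (u + 7)/(u + 3)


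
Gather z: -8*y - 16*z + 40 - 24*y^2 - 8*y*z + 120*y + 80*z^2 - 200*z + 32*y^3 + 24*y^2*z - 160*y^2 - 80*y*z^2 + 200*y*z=32*y^3 - 184*y^2 + 112*y + z^2*(80 - 80*y) + z*(24*y^2 + 192*y - 216) + 40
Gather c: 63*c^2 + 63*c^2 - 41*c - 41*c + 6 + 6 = 126*c^2 - 82*c + 12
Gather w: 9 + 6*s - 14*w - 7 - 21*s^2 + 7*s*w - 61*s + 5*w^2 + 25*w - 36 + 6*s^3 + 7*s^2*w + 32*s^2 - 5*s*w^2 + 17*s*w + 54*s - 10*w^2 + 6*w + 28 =6*s^3 + 11*s^2 - s + w^2*(-5*s - 5) + w*(7*s^2 + 24*s + 17) - 6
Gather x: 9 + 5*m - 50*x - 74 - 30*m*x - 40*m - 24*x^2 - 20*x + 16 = -35*m - 24*x^2 + x*(-30*m - 70) - 49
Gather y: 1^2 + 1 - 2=0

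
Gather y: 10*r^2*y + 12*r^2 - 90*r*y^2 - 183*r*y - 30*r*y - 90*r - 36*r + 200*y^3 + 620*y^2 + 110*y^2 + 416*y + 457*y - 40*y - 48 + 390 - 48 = 12*r^2 - 126*r + 200*y^3 + y^2*(730 - 90*r) + y*(10*r^2 - 213*r + 833) + 294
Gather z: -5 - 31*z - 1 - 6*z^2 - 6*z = -6*z^2 - 37*z - 6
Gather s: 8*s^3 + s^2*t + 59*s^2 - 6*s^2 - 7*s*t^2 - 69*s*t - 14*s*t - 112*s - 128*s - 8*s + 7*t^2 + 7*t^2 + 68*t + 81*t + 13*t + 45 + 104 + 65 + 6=8*s^3 + s^2*(t + 53) + s*(-7*t^2 - 83*t - 248) + 14*t^2 + 162*t + 220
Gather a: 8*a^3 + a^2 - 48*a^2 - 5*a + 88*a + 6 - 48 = 8*a^3 - 47*a^2 + 83*a - 42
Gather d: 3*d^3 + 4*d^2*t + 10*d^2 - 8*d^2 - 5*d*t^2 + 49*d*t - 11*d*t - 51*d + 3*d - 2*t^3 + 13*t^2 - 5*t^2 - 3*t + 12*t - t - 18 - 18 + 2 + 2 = 3*d^3 + d^2*(4*t + 2) + d*(-5*t^2 + 38*t - 48) - 2*t^3 + 8*t^2 + 8*t - 32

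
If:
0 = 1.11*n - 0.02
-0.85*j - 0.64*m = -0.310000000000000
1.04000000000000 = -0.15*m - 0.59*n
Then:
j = 5.64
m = -7.00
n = 0.02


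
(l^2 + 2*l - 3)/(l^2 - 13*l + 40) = (l^2 + 2*l - 3)/(l^2 - 13*l + 40)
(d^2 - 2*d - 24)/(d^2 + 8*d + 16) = (d - 6)/(d + 4)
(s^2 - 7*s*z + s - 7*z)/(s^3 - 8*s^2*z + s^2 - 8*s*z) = (-s + 7*z)/(s*(-s + 8*z))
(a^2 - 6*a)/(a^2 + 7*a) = (a - 6)/(a + 7)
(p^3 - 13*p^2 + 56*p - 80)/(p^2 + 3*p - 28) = (p^2 - 9*p + 20)/(p + 7)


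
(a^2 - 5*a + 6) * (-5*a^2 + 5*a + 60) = -5*a^4 + 30*a^3 + 5*a^2 - 270*a + 360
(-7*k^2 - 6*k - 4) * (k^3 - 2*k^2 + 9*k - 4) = -7*k^5 + 8*k^4 - 55*k^3 - 18*k^2 - 12*k + 16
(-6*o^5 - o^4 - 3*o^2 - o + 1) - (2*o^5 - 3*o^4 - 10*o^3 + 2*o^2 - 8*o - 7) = -8*o^5 + 2*o^4 + 10*o^3 - 5*o^2 + 7*o + 8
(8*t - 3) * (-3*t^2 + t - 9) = -24*t^3 + 17*t^2 - 75*t + 27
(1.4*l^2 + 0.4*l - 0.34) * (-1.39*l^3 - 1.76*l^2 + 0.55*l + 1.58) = -1.946*l^5 - 3.02*l^4 + 0.5386*l^3 + 3.0304*l^2 + 0.445*l - 0.5372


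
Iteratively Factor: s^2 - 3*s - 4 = (s - 4)*(s + 1)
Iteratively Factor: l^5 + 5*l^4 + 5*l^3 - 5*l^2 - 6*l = (l + 3)*(l^4 + 2*l^3 - l^2 - 2*l) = (l + 1)*(l + 3)*(l^3 + l^2 - 2*l) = (l - 1)*(l + 1)*(l + 3)*(l^2 + 2*l) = (l - 1)*(l + 1)*(l + 2)*(l + 3)*(l)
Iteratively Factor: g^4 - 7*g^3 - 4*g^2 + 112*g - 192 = (g - 4)*(g^3 - 3*g^2 - 16*g + 48) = (g - 4)*(g - 3)*(g^2 - 16) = (g - 4)*(g - 3)*(g + 4)*(g - 4)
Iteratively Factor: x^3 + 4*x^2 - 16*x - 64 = (x + 4)*(x^2 - 16) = (x - 4)*(x + 4)*(x + 4)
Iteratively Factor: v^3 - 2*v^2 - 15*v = (v + 3)*(v^2 - 5*v) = (v - 5)*(v + 3)*(v)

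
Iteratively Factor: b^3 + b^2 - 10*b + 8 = (b - 2)*(b^2 + 3*b - 4) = (b - 2)*(b - 1)*(b + 4)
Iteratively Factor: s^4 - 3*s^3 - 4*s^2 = (s)*(s^3 - 3*s^2 - 4*s) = s*(s + 1)*(s^2 - 4*s) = s*(s - 4)*(s + 1)*(s)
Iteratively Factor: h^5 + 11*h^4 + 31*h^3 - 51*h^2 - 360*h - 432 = (h + 3)*(h^4 + 8*h^3 + 7*h^2 - 72*h - 144) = (h + 3)*(h + 4)*(h^3 + 4*h^2 - 9*h - 36) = (h + 3)^2*(h + 4)*(h^2 + h - 12) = (h - 3)*(h + 3)^2*(h + 4)*(h + 4)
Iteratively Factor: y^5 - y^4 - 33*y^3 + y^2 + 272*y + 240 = (y - 5)*(y^4 + 4*y^3 - 13*y^2 - 64*y - 48) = (y - 5)*(y + 1)*(y^3 + 3*y^2 - 16*y - 48) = (y - 5)*(y - 4)*(y + 1)*(y^2 + 7*y + 12) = (y - 5)*(y - 4)*(y + 1)*(y + 4)*(y + 3)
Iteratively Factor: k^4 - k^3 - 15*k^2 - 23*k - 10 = (k + 1)*(k^3 - 2*k^2 - 13*k - 10) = (k + 1)*(k + 2)*(k^2 - 4*k - 5) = (k - 5)*(k + 1)*(k + 2)*(k + 1)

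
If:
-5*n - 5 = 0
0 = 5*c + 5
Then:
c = -1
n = -1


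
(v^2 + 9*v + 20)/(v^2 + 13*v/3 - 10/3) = 3*(v + 4)/(3*v - 2)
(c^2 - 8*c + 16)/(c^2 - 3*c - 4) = (c - 4)/(c + 1)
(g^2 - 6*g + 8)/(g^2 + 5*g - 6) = (g^2 - 6*g + 8)/(g^2 + 5*g - 6)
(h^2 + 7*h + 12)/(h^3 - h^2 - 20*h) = (h + 3)/(h*(h - 5))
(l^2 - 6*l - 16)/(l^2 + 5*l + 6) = (l - 8)/(l + 3)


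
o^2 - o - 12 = (o - 4)*(o + 3)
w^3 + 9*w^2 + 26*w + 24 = (w + 2)*(w + 3)*(w + 4)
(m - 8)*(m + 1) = m^2 - 7*m - 8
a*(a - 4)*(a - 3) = a^3 - 7*a^2 + 12*a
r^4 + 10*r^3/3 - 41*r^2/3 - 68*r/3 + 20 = (r - 3)*(r - 2/3)*(r + 2)*(r + 5)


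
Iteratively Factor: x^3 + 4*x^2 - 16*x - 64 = (x + 4)*(x^2 - 16) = (x + 4)^2*(x - 4)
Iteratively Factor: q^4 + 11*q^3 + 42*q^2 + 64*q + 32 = (q + 1)*(q^3 + 10*q^2 + 32*q + 32) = (q + 1)*(q + 4)*(q^2 + 6*q + 8) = (q + 1)*(q + 4)^2*(q + 2)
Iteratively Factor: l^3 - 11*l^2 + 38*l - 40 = (l - 5)*(l^2 - 6*l + 8) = (l - 5)*(l - 2)*(l - 4)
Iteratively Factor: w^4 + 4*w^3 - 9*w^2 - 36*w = (w + 4)*(w^3 - 9*w) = (w + 3)*(w + 4)*(w^2 - 3*w) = w*(w + 3)*(w + 4)*(w - 3)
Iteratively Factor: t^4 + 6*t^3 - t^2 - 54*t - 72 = (t + 4)*(t^3 + 2*t^2 - 9*t - 18) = (t + 3)*(t + 4)*(t^2 - t - 6) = (t + 2)*(t + 3)*(t + 4)*(t - 3)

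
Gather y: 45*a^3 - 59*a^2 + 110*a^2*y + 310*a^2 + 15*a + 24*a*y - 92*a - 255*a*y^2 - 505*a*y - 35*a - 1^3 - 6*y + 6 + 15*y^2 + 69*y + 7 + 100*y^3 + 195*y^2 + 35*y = 45*a^3 + 251*a^2 - 112*a + 100*y^3 + y^2*(210 - 255*a) + y*(110*a^2 - 481*a + 98) + 12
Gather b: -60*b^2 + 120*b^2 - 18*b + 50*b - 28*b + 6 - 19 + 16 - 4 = 60*b^2 + 4*b - 1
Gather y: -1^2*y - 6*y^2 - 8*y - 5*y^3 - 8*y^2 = -5*y^3 - 14*y^2 - 9*y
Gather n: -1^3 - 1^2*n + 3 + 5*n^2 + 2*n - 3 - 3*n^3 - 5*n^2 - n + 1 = -3*n^3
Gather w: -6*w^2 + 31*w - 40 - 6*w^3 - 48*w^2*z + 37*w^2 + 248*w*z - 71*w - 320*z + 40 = -6*w^3 + w^2*(31 - 48*z) + w*(248*z - 40) - 320*z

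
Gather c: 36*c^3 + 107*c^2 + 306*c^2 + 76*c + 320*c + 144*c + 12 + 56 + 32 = 36*c^3 + 413*c^2 + 540*c + 100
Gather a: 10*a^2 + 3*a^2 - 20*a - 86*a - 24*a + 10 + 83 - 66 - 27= 13*a^2 - 130*a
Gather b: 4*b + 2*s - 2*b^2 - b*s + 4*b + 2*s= -2*b^2 + b*(8 - s) + 4*s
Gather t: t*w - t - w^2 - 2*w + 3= t*(w - 1) - w^2 - 2*w + 3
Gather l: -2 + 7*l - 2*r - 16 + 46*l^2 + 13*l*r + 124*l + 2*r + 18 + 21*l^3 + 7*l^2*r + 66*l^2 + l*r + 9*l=21*l^3 + l^2*(7*r + 112) + l*(14*r + 140)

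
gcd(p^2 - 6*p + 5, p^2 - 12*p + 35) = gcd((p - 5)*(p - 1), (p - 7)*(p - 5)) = p - 5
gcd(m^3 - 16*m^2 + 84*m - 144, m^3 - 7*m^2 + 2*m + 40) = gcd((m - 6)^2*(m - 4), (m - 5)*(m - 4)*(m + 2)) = m - 4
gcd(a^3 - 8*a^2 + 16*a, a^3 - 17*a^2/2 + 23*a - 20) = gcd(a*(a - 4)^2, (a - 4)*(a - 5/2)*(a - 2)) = a - 4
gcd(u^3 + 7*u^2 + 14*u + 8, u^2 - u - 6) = u + 2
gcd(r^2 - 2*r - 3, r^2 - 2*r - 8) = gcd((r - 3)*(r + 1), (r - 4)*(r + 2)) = 1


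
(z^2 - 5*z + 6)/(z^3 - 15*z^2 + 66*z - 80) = (z - 3)/(z^2 - 13*z + 40)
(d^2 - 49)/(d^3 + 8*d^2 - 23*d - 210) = (d - 7)/(d^2 + d - 30)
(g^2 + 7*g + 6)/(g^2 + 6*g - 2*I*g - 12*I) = (g + 1)/(g - 2*I)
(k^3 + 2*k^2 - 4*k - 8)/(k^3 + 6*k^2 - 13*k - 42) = (k^2 - 4)/(k^2 + 4*k - 21)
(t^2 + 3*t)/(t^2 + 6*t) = (t + 3)/(t + 6)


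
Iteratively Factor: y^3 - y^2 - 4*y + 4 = (y - 2)*(y^2 + y - 2) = (y - 2)*(y + 2)*(y - 1)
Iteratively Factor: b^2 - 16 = (b - 4)*(b + 4)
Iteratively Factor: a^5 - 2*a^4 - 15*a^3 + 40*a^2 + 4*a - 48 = (a + 1)*(a^4 - 3*a^3 - 12*a^2 + 52*a - 48) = (a - 2)*(a + 1)*(a^3 - a^2 - 14*a + 24) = (a - 2)^2*(a + 1)*(a^2 + a - 12) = (a - 2)^2*(a + 1)*(a + 4)*(a - 3)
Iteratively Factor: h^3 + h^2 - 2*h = (h - 1)*(h^2 + 2*h) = h*(h - 1)*(h + 2)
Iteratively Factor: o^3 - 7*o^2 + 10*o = (o)*(o^2 - 7*o + 10) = o*(o - 2)*(o - 5)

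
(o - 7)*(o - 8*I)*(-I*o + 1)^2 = -o^4 + 7*o^3 + 6*I*o^3 - 15*o^2 - 42*I*o^2 + 105*o - 8*I*o + 56*I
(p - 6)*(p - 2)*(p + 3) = p^3 - 5*p^2 - 12*p + 36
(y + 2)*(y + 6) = y^2 + 8*y + 12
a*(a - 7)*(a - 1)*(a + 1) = a^4 - 7*a^3 - a^2 + 7*a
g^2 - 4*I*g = g*(g - 4*I)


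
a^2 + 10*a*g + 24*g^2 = (a + 4*g)*(a + 6*g)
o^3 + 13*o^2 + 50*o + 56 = (o + 2)*(o + 4)*(o + 7)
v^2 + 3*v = v*(v + 3)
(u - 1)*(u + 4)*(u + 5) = u^3 + 8*u^2 + 11*u - 20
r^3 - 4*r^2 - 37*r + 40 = (r - 8)*(r - 1)*(r + 5)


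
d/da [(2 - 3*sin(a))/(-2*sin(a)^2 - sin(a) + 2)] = (-6*sin(a)^2 + 8*sin(a) - 4)*cos(a)/(sin(a) - cos(2*a) - 1)^2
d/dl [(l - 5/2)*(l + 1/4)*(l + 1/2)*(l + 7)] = 4*l^3 + 63*l^2/4 - 28*l - 201/16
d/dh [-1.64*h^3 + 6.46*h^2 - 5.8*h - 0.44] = -4.92*h^2 + 12.92*h - 5.8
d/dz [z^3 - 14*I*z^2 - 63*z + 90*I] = 3*z^2 - 28*I*z - 63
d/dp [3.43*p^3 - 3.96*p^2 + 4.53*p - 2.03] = 10.29*p^2 - 7.92*p + 4.53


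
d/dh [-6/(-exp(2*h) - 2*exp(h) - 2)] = -12*(exp(h) + 1)*exp(h)/(exp(2*h) + 2*exp(h) + 2)^2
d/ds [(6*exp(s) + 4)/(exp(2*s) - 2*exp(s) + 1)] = (-6*exp(s) - 14)*exp(s)/(exp(3*s) - 3*exp(2*s) + 3*exp(s) - 1)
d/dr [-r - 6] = -1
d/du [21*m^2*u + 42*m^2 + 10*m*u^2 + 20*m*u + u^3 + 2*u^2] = 21*m^2 + 20*m*u + 20*m + 3*u^2 + 4*u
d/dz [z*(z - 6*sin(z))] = -6*z*cos(z) + 2*z - 6*sin(z)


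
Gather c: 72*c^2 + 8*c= 72*c^2 + 8*c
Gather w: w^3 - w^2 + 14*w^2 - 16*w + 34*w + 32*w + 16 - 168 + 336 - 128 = w^3 + 13*w^2 + 50*w + 56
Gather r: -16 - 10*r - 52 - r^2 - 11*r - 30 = -r^2 - 21*r - 98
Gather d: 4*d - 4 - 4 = 4*d - 8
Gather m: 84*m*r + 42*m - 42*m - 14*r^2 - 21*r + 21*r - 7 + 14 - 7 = 84*m*r - 14*r^2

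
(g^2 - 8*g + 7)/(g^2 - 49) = (g - 1)/(g + 7)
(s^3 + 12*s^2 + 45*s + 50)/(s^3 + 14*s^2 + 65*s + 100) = (s + 2)/(s + 4)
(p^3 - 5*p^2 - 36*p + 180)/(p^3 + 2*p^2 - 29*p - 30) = (p - 6)/(p + 1)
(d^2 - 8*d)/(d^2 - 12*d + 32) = d/(d - 4)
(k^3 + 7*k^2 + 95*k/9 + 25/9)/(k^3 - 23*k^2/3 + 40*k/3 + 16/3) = (3*k^2 + 20*k + 25)/(3*(k^2 - 8*k + 16))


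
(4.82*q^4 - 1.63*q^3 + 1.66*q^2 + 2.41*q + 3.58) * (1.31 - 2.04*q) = -9.8328*q^5 + 9.6394*q^4 - 5.5217*q^3 - 2.7418*q^2 - 4.1461*q + 4.6898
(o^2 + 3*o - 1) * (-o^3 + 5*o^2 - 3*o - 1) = -o^5 + 2*o^4 + 13*o^3 - 15*o^2 + 1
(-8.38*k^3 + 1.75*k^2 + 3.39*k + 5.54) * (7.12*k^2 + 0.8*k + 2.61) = -59.6656*k^5 + 5.756*k^4 + 3.665*k^3 + 46.7243*k^2 + 13.2799*k + 14.4594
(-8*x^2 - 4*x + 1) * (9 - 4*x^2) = 32*x^4 + 16*x^3 - 76*x^2 - 36*x + 9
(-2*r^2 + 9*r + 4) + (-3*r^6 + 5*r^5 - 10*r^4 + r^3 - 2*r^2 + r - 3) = -3*r^6 + 5*r^5 - 10*r^4 + r^3 - 4*r^2 + 10*r + 1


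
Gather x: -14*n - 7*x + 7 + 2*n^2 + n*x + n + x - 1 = 2*n^2 - 13*n + x*(n - 6) + 6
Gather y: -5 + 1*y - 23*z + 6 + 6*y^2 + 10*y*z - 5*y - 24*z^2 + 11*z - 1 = 6*y^2 + y*(10*z - 4) - 24*z^2 - 12*z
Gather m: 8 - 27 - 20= -39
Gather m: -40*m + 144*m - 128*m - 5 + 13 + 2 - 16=-24*m - 6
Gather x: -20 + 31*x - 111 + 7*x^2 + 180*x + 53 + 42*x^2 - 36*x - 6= 49*x^2 + 175*x - 84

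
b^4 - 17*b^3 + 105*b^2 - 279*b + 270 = (b - 6)*(b - 5)*(b - 3)^2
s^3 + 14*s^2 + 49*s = s*(s + 7)^2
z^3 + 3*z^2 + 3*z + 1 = (z + 1)^3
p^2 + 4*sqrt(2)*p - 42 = (p - 3*sqrt(2))*(p + 7*sqrt(2))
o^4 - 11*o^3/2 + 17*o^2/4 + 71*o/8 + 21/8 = (o - 7/2)*(o - 3)*(o + 1/2)^2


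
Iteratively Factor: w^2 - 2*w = (w - 2)*(w)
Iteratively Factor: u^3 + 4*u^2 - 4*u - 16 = (u + 2)*(u^2 + 2*u - 8) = (u - 2)*(u + 2)*(u + 4)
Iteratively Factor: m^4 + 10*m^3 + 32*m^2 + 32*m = (m)*(m^3 + 10*m^2 + 32*m + 32) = m*(m + 4)*(m^2 + 6*m + 8) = m*(m + 2)*(m + 4)*(m + 4)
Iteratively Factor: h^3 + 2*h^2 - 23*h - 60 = (h + 4)*(h^2 - 2*h - 15) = (h - 5)*(h + 4)*(h + 3)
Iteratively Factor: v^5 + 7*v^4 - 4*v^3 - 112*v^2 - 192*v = (v)*(v^4 + 7*v^3 - 4*v^2 - 112*v - 192) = v*(v - 4)*(v^3 + 11*v^2 + 40*v + 48) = v*(v - 4)*(v + 4)*(v^2 + 7*v + 12) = v*(v - 4)*(v + 3)*(v + 4)*(v + 4)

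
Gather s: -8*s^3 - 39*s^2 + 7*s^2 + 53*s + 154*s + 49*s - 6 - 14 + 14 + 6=-8*s^3 - 32*s^2 + 256*s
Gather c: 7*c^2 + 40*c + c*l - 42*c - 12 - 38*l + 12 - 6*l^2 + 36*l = 7*c^2 + c*(l - 2) - 6*l^2 - 2*l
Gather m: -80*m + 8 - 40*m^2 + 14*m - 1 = -40*m^2 - 66*m + 7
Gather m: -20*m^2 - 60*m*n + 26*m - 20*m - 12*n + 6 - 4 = -20*m^2 + m*(6 - 60*n) - 12*n + 2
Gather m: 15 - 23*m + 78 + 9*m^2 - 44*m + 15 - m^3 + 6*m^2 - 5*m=-m^3 + 15*m^2 - 72*m + 108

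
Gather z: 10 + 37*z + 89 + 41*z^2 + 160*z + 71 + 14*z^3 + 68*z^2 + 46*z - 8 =14*z^3 + 109*z^2 + 243*z + 162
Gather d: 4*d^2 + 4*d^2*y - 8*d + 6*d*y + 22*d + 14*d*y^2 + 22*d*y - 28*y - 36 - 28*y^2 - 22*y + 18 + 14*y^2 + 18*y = d^2*(4*y + 4) + d*(14*y^2 + 28*y + 14) - 14*y^2 - 32*y - 18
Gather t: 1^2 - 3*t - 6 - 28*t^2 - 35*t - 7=-28*t^2 - 38*t - 12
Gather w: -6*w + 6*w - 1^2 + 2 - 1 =0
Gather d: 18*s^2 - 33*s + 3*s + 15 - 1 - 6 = 18*s^2 - 30*s + 8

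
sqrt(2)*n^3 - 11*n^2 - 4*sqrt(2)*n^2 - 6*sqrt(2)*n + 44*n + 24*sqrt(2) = (n - 4)*(n - 6*sqrt(2))*(sqrt(2)*n + 1)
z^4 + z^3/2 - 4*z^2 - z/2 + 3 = (z - 3/2)*(z - 1)*(z + 1)*(z + 2)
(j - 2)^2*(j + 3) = j^3 - j^2 - 8*j + 12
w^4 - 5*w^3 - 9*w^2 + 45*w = w*(w - 5)*(w - 3)*(w + 3)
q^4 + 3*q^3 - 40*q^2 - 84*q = q*(q - 6)*(q + 2)*(q + 7)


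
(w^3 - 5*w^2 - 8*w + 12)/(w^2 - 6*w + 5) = (w^2 - 4*w - 12)/(w - 5)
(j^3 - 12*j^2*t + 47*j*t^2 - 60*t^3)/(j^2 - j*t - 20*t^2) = (j^2 - 7*j*t + 12*t^2)/(j + 4*t)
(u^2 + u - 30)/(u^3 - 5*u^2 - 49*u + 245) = (u + 6)/(u^2 - 49)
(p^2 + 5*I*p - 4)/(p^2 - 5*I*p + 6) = (p + 4*I)/(p - 6*I)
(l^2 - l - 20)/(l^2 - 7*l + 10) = (l + 4)/(l - 2)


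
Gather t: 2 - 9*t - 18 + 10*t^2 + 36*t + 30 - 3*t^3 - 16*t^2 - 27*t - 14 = -3*t^3 - 6*t^2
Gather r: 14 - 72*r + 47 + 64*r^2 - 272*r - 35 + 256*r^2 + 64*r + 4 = 320*r^2 - 280*r + 30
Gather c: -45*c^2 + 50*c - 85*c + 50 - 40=-45*c^2 - 35*c + 10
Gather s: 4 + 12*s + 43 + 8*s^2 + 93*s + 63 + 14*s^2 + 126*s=22*s^2 + 231*s + 110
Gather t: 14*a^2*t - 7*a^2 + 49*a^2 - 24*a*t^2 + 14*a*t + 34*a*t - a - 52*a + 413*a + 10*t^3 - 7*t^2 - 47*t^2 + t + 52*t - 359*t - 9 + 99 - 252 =42*a^2 + 360*a + 10*t^3 + t^2*(-24*a - 54) + t*(14*a^2 + 48*a - 306) - 162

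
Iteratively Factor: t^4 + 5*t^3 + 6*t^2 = (t)*(t^3 + 5*t^2 + 6*t) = t*(t + 3)*(t^2 + 2*t) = t*(t + 2)*(t + 3)*(t)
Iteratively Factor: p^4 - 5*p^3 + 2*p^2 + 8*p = (p - 4)*(p^3 - p^2 - 2*p) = p*(p - 4)*(p^2 - p - 2) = p*(p - 4)*(p + 1)*(p - 2)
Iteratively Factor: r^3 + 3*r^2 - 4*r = (r + 4)*(r^2 - r) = (r - 1)*(r + 4)*(r)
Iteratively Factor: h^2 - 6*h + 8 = (h - 2)*(h - 4)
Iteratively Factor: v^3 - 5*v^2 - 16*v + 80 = (v - 4)*(v^2 - v - 20) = (v - 5)*(v - 4)*(v + 4)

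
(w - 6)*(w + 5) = w^2 - w - 30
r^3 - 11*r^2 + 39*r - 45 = (r - 5)*(r - 3)^2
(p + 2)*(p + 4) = p^2 + 6*p + 8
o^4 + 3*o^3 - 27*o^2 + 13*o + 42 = (o - 3)*(o - 2)*(o + 1)*(o + 7)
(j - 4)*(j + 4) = j^2 - 16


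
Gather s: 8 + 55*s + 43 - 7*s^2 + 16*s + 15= -7*s^2 + 71*s + 66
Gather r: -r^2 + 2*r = -r^2 + 2*r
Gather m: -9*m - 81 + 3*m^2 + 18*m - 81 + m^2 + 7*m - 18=4*m^2 + 16*m - 180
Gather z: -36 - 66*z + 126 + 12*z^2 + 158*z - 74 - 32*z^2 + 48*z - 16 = -20*z^2 + 140*z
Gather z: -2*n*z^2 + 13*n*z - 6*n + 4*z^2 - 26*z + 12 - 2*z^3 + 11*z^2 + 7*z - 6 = -6*n - 2*z^3 + z^2*(15 - 2*n) + z*(13*n - 19) + 6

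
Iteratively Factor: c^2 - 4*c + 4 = (c - 2)*(c - 2)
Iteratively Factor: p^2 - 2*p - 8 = (p - 4)*(p + 2)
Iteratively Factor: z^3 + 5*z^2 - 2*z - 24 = (z - 2)*(z^2 + 7*z + 12) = (z - 2)*(z + 4)*(z + 3)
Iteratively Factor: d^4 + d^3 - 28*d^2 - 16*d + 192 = (d + 4)*(d^3 - 3*d^2 - 16*d + 48) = (d + 4)^2*(d^2 - 7*d + 12) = (d - 3)*(d + 4)^2*(d - 4)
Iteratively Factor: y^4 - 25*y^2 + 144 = (y - 3)*(y^3 + 3*y^2 - 16*y - 48) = (y - 3)*(y + 3)*(y^2 - 16) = (y - 4)*(y - 3)*(y + 3)*(y + 4)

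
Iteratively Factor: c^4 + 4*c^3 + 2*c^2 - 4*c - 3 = (c + 1)*(c^3 + 3*c^2 - c - 3) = (c + 1)^2*(c^2 + 2*c - 3) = (c + 1)^2*(c + 3)*(c - 1)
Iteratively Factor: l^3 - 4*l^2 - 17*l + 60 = (l - 5)*(l^2 + l - 12) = (l - 5)*(l + 4)*(l - 3)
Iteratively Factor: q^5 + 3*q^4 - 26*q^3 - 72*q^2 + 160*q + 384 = (q + 4)*(q^4 - q^3 - 22*q^2 + 16*q + 96) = (q - 3)*(q + 4)*(q^3 + 2*q^2 - 16*q - 32) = (q - 3)*(q + 2)*(q + 4)*(q^2 - 16) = (q - 4)*(q - 3)*(q + 2)*(q + 4)*(q + 4)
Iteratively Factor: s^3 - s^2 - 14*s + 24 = (s - 3)*(s^2 + 2*s - 8) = (s - 3)*(s + 4)*(s - 2)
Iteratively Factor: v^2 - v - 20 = (v - 5)*(v + 4)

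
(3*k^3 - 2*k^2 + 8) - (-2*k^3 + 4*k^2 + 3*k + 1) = 5*k^3 - 6*k^2 - 3*k + 7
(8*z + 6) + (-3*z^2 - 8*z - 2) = 4 - 3*z^2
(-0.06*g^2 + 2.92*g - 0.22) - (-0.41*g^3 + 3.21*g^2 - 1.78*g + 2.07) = 0.41*g^3 - 3.27*g^2 + 4.7*g - 2.29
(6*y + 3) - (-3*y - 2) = 9*y + 5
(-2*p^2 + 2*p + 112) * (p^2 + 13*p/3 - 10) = -2*p^4 - 20*p^3/3 + 422*p^2/3 + 1396*p/3 - 1120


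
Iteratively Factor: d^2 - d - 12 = (d + 3)*(d - 4)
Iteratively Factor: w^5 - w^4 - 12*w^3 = (w)*(w^4 - w^3 - 12*w^2) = w^2*(w^3 - w^2 - 12*w) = w^2*(w + 3)*(w^2 - 4*w) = w^3*(w + 3)*(w - 4)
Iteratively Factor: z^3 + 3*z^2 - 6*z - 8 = (z + 1)*(z^2 + 2*z - 8) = (z - 2)*(z + 1)*(z + 4)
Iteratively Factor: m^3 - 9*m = (m - 3)*(m^2 + 3*m) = m*(m - 3)*(m + 3)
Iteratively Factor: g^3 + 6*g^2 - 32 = (g + 4)*(g^2 + 2*g - 8) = (g + 4)^2*(g - 2)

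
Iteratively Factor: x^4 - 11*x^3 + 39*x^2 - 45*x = (x)*(x^3 - 11*x^2 + 39*x - 45) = x*(x - 3)*(x^2 - 8*x + 15) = x*(x - 3)^2*(x - 5)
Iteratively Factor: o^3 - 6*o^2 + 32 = (o - 4)*(o^2 - 2*o - 8) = (o - 4)^2*(o + 2)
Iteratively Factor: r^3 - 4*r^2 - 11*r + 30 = (r - 2)*(r^2 - 2*r - 15) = (r - 2)*(r + 3)*(r - 5)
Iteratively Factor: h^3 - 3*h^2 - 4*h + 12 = (h + 2)*(h^2 - 5*h + 6) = (h - 3)*(h + 2)*(h - 2)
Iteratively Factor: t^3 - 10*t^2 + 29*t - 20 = (t - 1)*(t^2 - 9*t + 20) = (t - 4)*(t - 1)*(t - 5)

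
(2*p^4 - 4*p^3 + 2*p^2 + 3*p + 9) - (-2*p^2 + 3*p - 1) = 2*p^4 - 4*p^3 + 4*p^2 + 10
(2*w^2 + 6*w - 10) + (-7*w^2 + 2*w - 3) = -5*w^2 + 8*w - 13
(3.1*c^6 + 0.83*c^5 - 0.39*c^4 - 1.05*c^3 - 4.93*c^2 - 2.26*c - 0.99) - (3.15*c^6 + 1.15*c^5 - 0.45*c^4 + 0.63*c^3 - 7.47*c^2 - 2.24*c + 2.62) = -0.0499999999999998*c^6 - 0.32*c^5 + 0.06*c^4 - 1.68*c^3 + 2.54*c^2 - 0.0199999999999996*c - 3.61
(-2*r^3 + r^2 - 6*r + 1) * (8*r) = -16*r^4 + 8*r^3 - 48*r^2 + 8*r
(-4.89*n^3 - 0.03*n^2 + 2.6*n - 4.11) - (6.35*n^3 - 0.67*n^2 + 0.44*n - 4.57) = -11.24*n^3 + 0.64*n^2 + 2.16*n + 0.46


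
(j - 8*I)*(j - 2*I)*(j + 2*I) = j^3 - 8*I*j^2 + 4*j - 32*I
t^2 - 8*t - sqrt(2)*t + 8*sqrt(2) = (t - 8)*(t - sqrt(2))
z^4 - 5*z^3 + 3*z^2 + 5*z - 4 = (z - 4)*(z - 1)^2*(z + 1)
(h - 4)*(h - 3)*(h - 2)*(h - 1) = h^4 - 10*h^3 + 35*h^2 - 50*h + 24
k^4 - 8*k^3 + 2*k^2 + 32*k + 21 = (k - 7)*(k - 3)*(k + 1)^2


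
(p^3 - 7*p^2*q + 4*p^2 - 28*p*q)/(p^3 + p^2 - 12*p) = (p - 7*q)/(p - 3)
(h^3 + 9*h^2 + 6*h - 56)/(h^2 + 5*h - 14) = h + 4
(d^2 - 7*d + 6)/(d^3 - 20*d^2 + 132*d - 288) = (d - 1)/(d^2 - 14*d + 48)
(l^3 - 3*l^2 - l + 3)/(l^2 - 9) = (l^2 - 1)/(l + 3)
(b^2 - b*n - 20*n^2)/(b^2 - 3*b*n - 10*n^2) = (b + 4*n)/(b + 2*n)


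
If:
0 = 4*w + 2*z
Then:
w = -z/2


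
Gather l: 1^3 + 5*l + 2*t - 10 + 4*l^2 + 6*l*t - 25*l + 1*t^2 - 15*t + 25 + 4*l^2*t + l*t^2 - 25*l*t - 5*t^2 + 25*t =l^2*(4*t + 4) + l*(t^2 - 19*t - 20) - 4*t^2 + 12*t + 16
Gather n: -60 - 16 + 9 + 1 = -66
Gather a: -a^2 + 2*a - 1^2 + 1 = -a^2 + 2*a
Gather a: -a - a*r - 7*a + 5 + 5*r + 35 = a*(-r - 8) + 5*r + 40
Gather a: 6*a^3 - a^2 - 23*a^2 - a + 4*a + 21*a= 6*a^3 - 24*a^2 + 24*a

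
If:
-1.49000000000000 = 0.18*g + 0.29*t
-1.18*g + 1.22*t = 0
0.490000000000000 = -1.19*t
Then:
No Solution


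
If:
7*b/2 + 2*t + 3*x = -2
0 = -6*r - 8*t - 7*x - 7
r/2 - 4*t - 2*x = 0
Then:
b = -53*x/98 - 1/2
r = -3*x/7 - 1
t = -31*x/56 - 1/8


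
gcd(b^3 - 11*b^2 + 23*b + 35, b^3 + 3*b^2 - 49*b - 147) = b - 7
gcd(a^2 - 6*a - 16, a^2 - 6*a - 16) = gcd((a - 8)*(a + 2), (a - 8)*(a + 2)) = a^2 - 6*a - 16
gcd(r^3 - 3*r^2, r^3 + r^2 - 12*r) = r^2 - 3*r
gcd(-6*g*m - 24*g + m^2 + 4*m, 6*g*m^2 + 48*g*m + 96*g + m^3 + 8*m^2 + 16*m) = m + 4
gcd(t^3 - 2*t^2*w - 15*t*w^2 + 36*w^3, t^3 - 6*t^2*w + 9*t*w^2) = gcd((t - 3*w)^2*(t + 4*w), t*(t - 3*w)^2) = t^2 - 6*t*w + 9*w^2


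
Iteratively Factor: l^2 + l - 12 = (l + 4)*(l - 3)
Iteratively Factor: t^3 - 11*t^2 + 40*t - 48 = (t - 4)*(t^2 - 7*t + 12) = (t - 4)*(t - 3)*(t - 4)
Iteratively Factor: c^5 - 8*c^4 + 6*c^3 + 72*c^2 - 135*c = (c + 3)*(c^4 - 11*c^3 + 39*c^2 - 45*c) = (c - 3)*(c + 3)*(c^3 - 8*c^2 + 15*c) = c*(c - 3)*(c + 3)*(c^2 - 8*c + 15) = c*(c - 5)*(c - 3)*(c + 3)*(c - 3)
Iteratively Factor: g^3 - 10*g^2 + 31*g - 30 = (g - 2)*(g^2 - 8*g + 15) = (g - 5)*(g - 2)*(g - 3)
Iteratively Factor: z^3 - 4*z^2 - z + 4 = (z - 1)*(z^2 - 3*z - 4) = (z - 1)*(z + 1)*(z - 4)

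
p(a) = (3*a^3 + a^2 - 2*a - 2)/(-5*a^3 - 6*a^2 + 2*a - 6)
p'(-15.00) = 0.00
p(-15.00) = -0.64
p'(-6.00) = -0.03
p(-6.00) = -0.71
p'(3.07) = -0.06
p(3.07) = -0.44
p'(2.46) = -0.10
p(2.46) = -0.39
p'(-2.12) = -4.74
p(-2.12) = -2.09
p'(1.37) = -0.37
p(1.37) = -0.18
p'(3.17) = -0.05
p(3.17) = -0.44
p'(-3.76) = -0.12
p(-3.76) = -0.84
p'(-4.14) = -0.08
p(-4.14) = -0.80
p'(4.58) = -0.02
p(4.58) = -0.49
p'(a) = (9*a^2 + 2*a - 2)/(-5*a^3 - 6*a^2 + 2*a - 6) + (15*a^2 + 12*a - 2)*(3*a^3 + a^2 - 2*a - 2)/(-5*a^3 - 6*a^2 + 2*a - 6)^2 = (-13*a^4 - 8*a^3 - 94*a^2 - 36*a + 16)/(25*a^6 + 60*a^5 + 16*a^4 + 36*a^3 + 76*a^2 - 24*a + 36)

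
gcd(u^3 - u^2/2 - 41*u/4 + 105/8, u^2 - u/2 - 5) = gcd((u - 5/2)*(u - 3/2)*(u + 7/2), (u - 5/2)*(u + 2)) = u - 5/2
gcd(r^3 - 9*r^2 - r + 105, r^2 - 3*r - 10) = r - 5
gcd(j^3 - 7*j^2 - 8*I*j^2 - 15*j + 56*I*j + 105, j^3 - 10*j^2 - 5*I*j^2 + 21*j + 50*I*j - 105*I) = j^2 + j*(-7 - 5*I) + 35*I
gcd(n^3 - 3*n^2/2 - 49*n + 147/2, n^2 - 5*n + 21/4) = n - 3/2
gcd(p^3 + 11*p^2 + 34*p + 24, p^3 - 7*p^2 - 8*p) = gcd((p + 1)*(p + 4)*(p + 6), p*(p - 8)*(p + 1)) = p + 1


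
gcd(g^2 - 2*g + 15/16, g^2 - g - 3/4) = 1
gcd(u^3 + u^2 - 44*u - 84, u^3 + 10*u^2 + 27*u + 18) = u + 6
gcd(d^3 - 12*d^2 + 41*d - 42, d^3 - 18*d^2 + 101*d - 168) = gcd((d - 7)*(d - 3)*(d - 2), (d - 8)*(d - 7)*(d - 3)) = d^2 - 10*d + 21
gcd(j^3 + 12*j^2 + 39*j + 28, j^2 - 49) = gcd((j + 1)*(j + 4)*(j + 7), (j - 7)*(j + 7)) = j + 7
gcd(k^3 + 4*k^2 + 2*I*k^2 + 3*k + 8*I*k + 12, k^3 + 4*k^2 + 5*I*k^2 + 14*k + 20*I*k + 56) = k + 4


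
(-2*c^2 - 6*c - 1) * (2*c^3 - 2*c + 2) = -4*c^5 - 12*c^4 + 2*c^3 + 8*c^2 - 10*c - 2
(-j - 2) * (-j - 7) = j^2 + 9*j + 14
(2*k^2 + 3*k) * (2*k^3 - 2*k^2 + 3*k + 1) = 4*k^5 + 2*k^4 + 11*k^2 + 3*k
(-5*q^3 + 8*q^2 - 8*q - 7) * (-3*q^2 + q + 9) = 15*q^5 - 29*q^4 - 13*q^3 + 85*q^2 - 79*q - 63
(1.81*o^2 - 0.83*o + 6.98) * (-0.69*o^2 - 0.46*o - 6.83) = -1.2489*o^4 - 0.2599*o^3 - 16.7967*o^2 + 2.4581*o - 47.6734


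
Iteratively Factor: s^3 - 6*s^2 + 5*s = (s - 5)*(s^2 - s) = s*(s - 5)*(s - 1)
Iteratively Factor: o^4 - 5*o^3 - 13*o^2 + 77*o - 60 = (o - 3)*(o^3 - 2*o^2 - 19*o + 20) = (o - 3)*(o + 4)*(o^2 - 6*o + 5) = (o - 5)*(o - 3)*(o + 4)*(o - 1)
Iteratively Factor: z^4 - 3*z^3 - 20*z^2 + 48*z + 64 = (z + 4)*(z^3 - 7*z^2 + 8*z + 16) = (z + 1)*(z + 4)*(z^2 - 8*z + 16) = (z - 4)*(z + 1)*(z + 4)*(z - 4)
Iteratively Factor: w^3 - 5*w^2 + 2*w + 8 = (w + 1)*(w^2 - 6*w + 8) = (w - 2)*(w + 1)*(w - 4)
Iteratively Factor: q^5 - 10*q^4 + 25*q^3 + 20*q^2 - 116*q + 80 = (q + 2)*(q^4 - 12*q^3 + 49*q^2 - 78*q + 40) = (q - 5)*(q + 2)*(q^3 - 7*q^2 + 14*q - 8) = (q - 5)*(q - 4)*(q + 2)*(q^2 - 3*q + 2) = (q - 5)*(q - 4)*(q - 1)*(q + 2)*(q - 2)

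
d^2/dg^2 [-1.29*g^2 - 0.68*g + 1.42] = -2.58000000000000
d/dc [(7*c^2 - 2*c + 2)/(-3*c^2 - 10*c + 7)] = 2*(-38*c^2 + 55*c + 3)/(9*c^4 + 60*c^3 + 58*c^2 - 140*c + 49)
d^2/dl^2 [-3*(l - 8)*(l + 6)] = -6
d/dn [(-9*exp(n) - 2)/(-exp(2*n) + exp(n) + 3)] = (-(2*exp(n) - 1)*(9*exp(n) + 2) + 9*exp(2*n) - 9*exp(n) - 27)*exp(n)/(-exp(2*n) + exp(n) + 3)^2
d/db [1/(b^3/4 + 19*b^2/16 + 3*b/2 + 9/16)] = 32*(-6*b^2 - 19*b - 12)/(4*b^3 + 19*b^2 + 24*b + 9)^2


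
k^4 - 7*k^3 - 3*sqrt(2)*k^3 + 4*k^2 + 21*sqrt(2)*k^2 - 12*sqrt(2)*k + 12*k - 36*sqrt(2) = (k - 6)*(k - 2)*(k + 1)*(k - 3*sqrt(2))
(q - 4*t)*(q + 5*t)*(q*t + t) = q^3*t + q^2*t^2 + q^2*t - 20*q*t^3 + q*t^2 - 20*t^3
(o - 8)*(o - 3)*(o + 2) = o^3 - 9*o^2 + 2*o + 48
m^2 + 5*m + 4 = (m + 1)*(m + 4)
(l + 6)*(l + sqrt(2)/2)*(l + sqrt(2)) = l^3 + 3*sqrt(2)*l^2/2 + 6*l^2 + l + 9*sqrt(2)*l + 6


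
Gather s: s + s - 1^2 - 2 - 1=2*s - 4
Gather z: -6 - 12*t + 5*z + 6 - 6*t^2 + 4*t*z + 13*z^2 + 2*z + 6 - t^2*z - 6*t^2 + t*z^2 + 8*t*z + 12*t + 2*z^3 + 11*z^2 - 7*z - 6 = -12*t^2 + 2*z^3 + z^2*(t + 24) + z*(-t^2 + 12*t)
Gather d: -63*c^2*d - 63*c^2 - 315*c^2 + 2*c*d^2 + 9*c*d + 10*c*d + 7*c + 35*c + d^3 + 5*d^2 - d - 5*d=-378*c^2 + 42*c + d^3 + d^2*(2*c + 5) + d*(-63*c^2 + 19*c - 6)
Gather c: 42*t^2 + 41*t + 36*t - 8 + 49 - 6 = 42*t^2 + 77*t + 35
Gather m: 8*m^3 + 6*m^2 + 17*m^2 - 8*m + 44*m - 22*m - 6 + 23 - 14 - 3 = 8*m^3 + 23*m^2 + 14*m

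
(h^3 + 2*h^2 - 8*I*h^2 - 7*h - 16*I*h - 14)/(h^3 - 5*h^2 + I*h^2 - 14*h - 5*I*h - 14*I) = (h^2 - 8*I*h - 7)/(h^2 + h*(-7 + I) - 7*I)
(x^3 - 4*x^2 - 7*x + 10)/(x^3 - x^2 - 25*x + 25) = (x + 2)/(x + 5)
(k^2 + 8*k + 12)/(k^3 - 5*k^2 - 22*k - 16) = (k + 6)/(k^2 - 7*k - 8)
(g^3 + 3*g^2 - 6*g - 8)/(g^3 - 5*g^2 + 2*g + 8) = (g + 4)/(g - 4)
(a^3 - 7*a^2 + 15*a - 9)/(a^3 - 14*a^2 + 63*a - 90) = (a^2 - 4*a + 3)/(a^2 - 11*a + 30)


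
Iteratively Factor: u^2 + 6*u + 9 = (u + 3)*(u + 3)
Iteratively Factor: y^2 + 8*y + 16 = (y + 4)*(y + 4)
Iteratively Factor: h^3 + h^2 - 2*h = (h)*(h^2 + h - 2) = h*(h + 2)*(h - 1)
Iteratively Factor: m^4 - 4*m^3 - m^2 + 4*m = (m - 4)*(m^3 - m) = m*(m - 4)*(m^2 - 1) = m*(m - 4)*(m + 1)*(m - 1)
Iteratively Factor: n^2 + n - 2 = (n - 1)*(n + 2)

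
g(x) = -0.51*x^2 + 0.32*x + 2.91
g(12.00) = -66.69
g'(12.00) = -11.92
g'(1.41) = -1.12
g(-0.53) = 2.60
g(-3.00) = -2.64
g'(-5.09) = 5.51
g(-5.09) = -11.93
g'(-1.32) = 1.67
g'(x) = 0.32 - 1.02*x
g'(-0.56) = 0.89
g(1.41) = 2.35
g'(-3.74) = 4.13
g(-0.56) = 2.57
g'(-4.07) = 4.47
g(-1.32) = 1.60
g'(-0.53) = 0.86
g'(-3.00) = 3.38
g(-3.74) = -5.42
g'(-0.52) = 0.85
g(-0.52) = 2.61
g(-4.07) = -6.84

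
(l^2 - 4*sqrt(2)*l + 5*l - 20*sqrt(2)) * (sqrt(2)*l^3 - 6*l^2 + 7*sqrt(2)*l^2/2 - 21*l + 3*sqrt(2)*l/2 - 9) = sqrt(2)*l^5 - 14*l^4 + 17*sqrt(2)*l^4/2 - 119*l^3 + 43*sqrt(2)*l^3 - 266*l^2 + 423*sqrt(2)*l^2/2 - 105*l + 456*sqrt(2)*l + 180*sqrt(2)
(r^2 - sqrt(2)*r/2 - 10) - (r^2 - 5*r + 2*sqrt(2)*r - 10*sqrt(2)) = -5*sqrt(2)*r/2 + 5*r - 10 + 10*sqrt(2)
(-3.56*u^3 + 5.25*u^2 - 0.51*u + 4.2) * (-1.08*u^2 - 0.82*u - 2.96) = 3.8448*u^5 - 2.7508*u^4 + 6.7834*u^3 - 19.6578*u^2 - 1.9344*u - 12.432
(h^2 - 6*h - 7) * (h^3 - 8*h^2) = h^5 - 14*h^4 + 41*h^3 + 56*h^2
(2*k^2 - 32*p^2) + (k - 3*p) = 2*k^2 + k - 32*p^2 - 3*p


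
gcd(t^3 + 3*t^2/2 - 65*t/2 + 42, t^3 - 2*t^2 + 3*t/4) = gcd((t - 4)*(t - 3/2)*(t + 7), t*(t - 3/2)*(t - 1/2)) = t - 3/2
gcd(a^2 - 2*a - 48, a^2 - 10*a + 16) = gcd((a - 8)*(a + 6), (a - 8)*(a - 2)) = a - 8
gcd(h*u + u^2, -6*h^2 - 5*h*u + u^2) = h + u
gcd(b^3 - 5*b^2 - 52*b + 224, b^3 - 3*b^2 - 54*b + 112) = b^2 - b - 56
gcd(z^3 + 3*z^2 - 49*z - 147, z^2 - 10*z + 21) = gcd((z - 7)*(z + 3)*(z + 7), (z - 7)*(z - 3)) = z - 7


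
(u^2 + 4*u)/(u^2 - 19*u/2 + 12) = 2*u*(u + 4)/(2*u^2 - 19*u + 24)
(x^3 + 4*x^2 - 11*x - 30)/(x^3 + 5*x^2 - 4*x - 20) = (x - 3)/(x - 2)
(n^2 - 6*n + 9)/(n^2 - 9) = (n - 3)/(n + 3)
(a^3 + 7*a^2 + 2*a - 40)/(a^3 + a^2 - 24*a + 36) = (a^2 + 9*a + 20)/(a^2 + 3*a - 18)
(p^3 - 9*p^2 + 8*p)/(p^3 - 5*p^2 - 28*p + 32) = p/(p + 4)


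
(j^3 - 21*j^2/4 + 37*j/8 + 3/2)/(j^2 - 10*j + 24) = (8*j^2 - 10*j - 3)/(8*(j - 6))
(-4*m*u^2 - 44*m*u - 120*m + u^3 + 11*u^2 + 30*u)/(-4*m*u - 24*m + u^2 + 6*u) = u + 5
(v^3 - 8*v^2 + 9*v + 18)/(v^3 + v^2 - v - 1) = (v^2 - 9*v + 18)/(v^2 - 1)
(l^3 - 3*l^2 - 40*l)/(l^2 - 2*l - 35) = l*(l - 8)/(l - 7)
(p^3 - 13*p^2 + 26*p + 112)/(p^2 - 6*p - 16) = p - 7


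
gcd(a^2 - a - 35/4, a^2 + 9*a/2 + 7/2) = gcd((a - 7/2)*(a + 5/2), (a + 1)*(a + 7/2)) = 1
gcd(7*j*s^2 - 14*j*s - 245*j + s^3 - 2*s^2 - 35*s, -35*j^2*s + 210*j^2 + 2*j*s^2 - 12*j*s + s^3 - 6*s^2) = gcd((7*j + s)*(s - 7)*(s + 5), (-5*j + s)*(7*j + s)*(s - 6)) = 7*j + s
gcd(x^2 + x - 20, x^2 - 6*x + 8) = x - 4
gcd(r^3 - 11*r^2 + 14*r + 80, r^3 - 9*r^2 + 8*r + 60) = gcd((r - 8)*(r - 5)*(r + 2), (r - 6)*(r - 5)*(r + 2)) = r^2 - 3*r - 10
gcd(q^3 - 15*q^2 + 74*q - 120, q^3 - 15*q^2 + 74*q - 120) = q^3 - 15*q^2 + 74*q - 120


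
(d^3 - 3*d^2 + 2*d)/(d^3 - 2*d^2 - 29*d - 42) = d*(-d^2 + 3*d - 2)/(-d^3 + 2*d^2 + 29*d + 42)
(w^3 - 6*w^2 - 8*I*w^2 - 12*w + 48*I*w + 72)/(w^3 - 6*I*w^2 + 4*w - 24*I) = (w - 6)/(w + 2*I)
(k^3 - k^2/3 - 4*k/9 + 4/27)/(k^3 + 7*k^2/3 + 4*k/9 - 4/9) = (k - 2/3)/(k + 2)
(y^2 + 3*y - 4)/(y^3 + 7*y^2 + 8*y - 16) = 1/(y + 4)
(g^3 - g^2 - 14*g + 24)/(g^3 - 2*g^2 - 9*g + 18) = (g + 4)/(g + 3)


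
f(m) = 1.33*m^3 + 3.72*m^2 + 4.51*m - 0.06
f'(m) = 3.99*m^2 + 7.44*m + 4.51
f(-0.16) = -0.69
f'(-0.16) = 3.42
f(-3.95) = -41.80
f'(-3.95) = 37.38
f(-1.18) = -2.39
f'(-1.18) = 1.29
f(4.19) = 181.98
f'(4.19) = 105.73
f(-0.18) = -0.76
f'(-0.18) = 3.30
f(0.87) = 7.56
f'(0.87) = 14.00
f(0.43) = 2.67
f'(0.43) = 8.45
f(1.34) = 15.86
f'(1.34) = 21.64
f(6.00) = 448.20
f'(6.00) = 192.79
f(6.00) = 448.20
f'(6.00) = 192.79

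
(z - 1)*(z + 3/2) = z^2 + z/2 - 3/2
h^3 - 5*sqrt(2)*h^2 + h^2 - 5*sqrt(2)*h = h*(h + 1)*(h - 5*sqrt(2))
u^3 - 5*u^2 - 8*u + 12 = (u - 6)*(u - 1)*(u + 2)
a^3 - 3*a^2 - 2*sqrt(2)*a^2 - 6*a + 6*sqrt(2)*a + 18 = (a - 3)*(a - 3*sqrt(2))*(a + sqrt(2))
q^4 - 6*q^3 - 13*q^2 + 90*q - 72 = (q - 6)*(q - 3)*(q - 1)*(q + 4)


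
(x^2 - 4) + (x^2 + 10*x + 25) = 2*x^2 + 10*x + 21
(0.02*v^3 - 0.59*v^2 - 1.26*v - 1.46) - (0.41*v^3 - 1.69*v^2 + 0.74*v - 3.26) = -0.39*v^3 + 1.1*v^2 - 2.0*v + 1.8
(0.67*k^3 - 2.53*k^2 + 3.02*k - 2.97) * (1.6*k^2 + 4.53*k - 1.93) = 1.072*k^5 - 1.0129*k^4 - 7.922*k^3 + 13.8115*k^2 - 19.2827*k + 5.7321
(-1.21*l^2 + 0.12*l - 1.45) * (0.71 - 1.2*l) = 1.452*l^3 - 1.0031*l^2 + 1.8252*l - 1.0295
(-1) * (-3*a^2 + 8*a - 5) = 3*a^2 - 8*a + 5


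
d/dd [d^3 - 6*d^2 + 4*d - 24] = 3*d^2 - 12*d + 4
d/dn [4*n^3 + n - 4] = 12*n^2 + 1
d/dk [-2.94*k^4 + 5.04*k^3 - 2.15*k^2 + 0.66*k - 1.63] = -11.76*k^3 + 15.12*k^2 - 4.3*k + 0.66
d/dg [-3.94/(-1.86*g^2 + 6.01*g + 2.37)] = (23.6794 - 14.6568*g)/(-1.86*g^2 + 6.01*g + 2.37)^2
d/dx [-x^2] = -2*x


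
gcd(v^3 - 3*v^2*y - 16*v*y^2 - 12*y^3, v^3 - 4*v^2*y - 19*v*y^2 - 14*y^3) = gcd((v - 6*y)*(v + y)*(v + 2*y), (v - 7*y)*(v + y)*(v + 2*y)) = v^2 + 3*v*y + 2*y^2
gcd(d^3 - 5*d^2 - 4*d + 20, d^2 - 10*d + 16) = d - 2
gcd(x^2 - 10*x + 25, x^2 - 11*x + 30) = x - 5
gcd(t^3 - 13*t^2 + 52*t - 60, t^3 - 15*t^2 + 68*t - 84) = t^2 - 8*t + 12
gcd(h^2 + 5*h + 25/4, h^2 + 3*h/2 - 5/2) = h + 5/2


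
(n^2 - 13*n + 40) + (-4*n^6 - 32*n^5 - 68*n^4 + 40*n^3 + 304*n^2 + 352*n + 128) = -4*n^6 - 32*n^5 - 68*n^4 + 40*n^3 + 305*n^2 + 339*n + 168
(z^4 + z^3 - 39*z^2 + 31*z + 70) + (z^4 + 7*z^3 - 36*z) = 2*z^4 + 8*z^3 - 39*z^2 - 5*z + 70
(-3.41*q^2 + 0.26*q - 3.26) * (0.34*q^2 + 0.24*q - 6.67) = -1.1594*q^4 - 0.73*q^3 + 21.6987*q^2 - 2.5166*q + 21.7442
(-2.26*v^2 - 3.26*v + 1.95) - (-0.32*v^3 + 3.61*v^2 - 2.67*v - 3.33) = 0.32*v^3 - 5.87*v^2 - 0.59*v + 5.28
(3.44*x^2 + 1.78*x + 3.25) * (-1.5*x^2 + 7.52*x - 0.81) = -5.16*x^4 + 23.1988*x^3 + 5.7242*x^2 + 22.9982*x - 2.6325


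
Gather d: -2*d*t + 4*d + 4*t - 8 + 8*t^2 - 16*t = d*(4 - 2*t) + 8*t^2 - 12*t - 8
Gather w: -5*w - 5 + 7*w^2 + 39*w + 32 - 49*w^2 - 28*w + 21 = -42*w^2 + 6*w + 48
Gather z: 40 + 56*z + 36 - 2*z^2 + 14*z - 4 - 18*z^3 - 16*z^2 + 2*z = -18*z^3 - 18*z^2 + 72*z + 72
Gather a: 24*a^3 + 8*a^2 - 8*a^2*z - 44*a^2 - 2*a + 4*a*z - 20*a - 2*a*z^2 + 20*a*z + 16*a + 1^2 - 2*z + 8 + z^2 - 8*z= 24*a^3 + a^2*(-8*z - 36) + a*(-2*z^2 + 24*z - 6) + z^2 - 10*z + 9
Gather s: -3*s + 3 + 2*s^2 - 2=2*s^2 - 3*s + 1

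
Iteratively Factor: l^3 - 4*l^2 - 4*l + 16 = (l - 2)*(l^2 - 2*l - 8) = (l - 2)*(l + 2)*(l - 4)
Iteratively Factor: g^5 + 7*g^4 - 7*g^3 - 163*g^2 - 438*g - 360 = (g + 2)*(g^4 + 5*g^3 - 17*g^2 - 129*g - 180) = (g + 2)*(g + 3)*(g^3 + 2*g^2 - 23*g - 60) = (g - 5)*(g + 2)*(g + 3)*(g^2 + 7*g + 12) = (g - 5)*(g + 2)*(g + 3)^2*(g + 4)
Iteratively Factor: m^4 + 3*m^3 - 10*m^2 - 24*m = (m)*(m^3 + 3*m^2 - 10*m - 24) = m*(m - 3)*(m^2 + 6*m + 8) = m*(m - 3)*(m + 4)*(m + 2)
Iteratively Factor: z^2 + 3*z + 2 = (z + 1)*(z + 2)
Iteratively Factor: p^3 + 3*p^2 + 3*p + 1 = (p + 1)*(p^2 + 2*p + 1) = (p + 1)^2*(p + 1)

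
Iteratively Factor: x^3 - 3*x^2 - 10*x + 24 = (x - 4)*(x^2 + x - 6) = (x - 4)*(x + 3)*(x - 2)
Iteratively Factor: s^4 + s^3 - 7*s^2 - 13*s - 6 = (s + 1)*(s^3 - 7*s - 6) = (s + 1)*(s + 2)*(s^2 - 2*s - 3) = (s - 3)*(s + 1)*(s + 2)*(s + 1)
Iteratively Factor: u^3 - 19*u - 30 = (u + 2)*(u^2 - 2*u - 15) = (u - 5)*(u + 2)*(u + 3)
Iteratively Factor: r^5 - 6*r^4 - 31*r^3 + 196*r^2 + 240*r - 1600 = (r - 4)*(r^4 - 2*r^3 - 39*r^2 + 40*r + 400) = (r - 5)*(r - 4)*(r^3 + 3*r^2 - 24*r - 80) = (r - 5)^2*(r - 4)*(r^2 + 8*r + 16) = (r - 5)^2*(r - 4)*(r + 4)*(r + 4)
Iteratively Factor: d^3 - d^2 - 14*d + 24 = (d + 4)*(d^2 - 5*d + 6) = (d - 2)*(d + 4)*(d - 3)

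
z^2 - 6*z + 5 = (z - 5)*(z - 1)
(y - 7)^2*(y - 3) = y^3 - 17*y^2 + 91*y - 147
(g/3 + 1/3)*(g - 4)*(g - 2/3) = g^3/3 - 11*g^2/9 - 2*g/3 + 8/9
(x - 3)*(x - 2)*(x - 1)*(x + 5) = x^4 - x^3 - 19*x^2 + 49*x - 30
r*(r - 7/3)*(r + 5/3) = r^3 - 2*r^2/3 - 35*r/9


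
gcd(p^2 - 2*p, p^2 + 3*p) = p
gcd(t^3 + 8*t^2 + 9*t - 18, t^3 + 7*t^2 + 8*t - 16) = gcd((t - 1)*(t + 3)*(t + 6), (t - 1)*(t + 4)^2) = t - 1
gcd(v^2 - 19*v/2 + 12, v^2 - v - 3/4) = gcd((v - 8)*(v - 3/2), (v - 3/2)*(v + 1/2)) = v - 3/2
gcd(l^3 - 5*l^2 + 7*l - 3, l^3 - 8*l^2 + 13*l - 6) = l^2 - 2*l + 1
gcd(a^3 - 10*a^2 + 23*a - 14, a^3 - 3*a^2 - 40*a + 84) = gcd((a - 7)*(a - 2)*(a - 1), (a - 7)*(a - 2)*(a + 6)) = a^2 - 9*a + 14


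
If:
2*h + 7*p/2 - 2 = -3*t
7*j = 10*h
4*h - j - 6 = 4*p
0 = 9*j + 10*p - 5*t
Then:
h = 455/443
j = 650/443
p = -372/443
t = 426/443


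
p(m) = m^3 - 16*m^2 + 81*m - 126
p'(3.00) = 12.00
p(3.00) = 0.00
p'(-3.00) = 204.00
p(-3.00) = -540.00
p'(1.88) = 31.44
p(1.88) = -23.63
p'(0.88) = 55.16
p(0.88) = -66.43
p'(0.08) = 78.46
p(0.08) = -119.62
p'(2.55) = 18.91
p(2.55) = -6.91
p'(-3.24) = 216.17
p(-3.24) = -590.41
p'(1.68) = 35.71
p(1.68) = -30.34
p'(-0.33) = 91.89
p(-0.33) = -154.51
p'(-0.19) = 87.19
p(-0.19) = -141.97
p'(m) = 3*m^2 - 32*m + 81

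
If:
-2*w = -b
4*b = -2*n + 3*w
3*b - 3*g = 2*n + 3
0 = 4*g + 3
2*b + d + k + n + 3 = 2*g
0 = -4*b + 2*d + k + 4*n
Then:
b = 3/22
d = 513/88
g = -3/4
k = -459/44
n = -15/88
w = 3/44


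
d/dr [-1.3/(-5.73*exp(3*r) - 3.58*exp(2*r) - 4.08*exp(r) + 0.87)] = (-22.347*exp(2*r) - 9.308*exp(r) - 5.304)*exp(r)/(5.73*exp(3*r) + 3.58*exp(2*r) + 4.08*exp(r) - 0.87)^2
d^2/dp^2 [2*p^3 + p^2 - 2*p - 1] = 12*p + 2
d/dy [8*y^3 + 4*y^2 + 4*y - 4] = 24*y^2 + 8*y + 4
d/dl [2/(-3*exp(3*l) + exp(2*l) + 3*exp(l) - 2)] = (18*exp(2*l) - 4*exp(l) - 6)*exp(l)/(3*exp(3*l) - exp(2*l) - 3*exp(l) + 2)^2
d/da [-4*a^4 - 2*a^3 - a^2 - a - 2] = -16*a^3 - 6*a^2 - 2*a - 1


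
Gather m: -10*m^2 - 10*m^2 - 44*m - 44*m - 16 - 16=-20*m^2 - 88*m - 32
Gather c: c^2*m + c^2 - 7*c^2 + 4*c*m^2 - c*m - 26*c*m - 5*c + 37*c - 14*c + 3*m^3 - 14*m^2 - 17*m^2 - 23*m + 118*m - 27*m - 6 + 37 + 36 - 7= c^2*(m - 6) + c*(4*m^2 - 27*m + 18) + 3*m^3 - 31*m^2 + 68*m + 60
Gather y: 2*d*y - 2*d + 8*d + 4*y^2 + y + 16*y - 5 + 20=6*d + 4*y^2 + y*(2*d + 17) + 15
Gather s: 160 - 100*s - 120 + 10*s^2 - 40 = 10*s^2 - 100*s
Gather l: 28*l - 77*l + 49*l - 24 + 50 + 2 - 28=0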